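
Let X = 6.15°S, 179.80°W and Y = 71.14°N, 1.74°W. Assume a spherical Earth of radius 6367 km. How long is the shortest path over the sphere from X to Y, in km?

12779 km

Haversine: a = sin²(Δφ/2)+cos φ₁ cos φ₂ sin²(Δλ/2) = 0.71130;  σ = 2·atan2(√a,√(1−a))
σ = 114.998° → d = Rσ = 6367·2.00710 = 12779 km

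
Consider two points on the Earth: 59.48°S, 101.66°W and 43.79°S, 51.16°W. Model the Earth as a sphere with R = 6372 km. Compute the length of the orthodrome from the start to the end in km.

cos σ = sin φ₁ sin φ₂ + cos φ₁ cos φ₂ cos Δλ
      = sin(-59.48°)sin(-43.79°) + cos(-59.48°)cos(-43.79°)cos(50.50°) = 0.8293
σ = 33.970° → d = Rσ = 6372·0.59290 = 3778 km

3778 km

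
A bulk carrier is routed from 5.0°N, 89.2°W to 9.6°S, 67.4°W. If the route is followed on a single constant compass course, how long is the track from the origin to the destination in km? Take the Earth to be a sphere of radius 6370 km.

2910 km

Rhumb course C = atan2(Δλ, Δψ) with Δψ = ln[tan(π/4+φ₂/2)/tan(π/4+φ₁/2)] = -0.2557, Δλ = +0.3805 → C = 123.90°
d = R·|Δφ| / |cos C| = 6370·0.25482 / 0.55781 = 2910 km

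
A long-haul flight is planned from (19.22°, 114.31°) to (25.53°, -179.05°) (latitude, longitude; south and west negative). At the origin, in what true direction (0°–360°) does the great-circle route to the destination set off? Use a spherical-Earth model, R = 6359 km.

70.8°

θ = atan2( sin Δλ·cos φ₂ ,  cos φ₁ sin φ₂ − sin φ₁ cos φ₂ cos Δλ )
  = atan2(+0.8284, +0.2892) = 70.76°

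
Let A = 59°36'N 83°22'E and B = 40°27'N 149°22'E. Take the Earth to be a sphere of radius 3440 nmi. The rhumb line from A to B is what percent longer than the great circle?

3.5%

Great circle: σ = 0.7724 rad → d_gc = Rσ = 2657.2 nmi
Rhumb: Δφ = -0.3342, Δλ = +1.1519, Δψ = -0.5299, q = Δφ/Δψ = 0.6308 → d_rh = R√(Δφ²+q²Δλ²) = 2751.2 nmi
Excess = (2751.2 − 2657.2) / 2657.2 = 94.0 / 2657.2 = 3.54% ≈ 3.5%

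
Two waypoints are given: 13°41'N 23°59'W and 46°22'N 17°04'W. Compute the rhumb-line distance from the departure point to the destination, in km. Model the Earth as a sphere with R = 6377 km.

Rhumb course C = atan2(Δλ, Δψ) with Δψ = ln[tan(π/4+φ₂/2)/tan(π/4+φ₁/2)] = +0.6744, Δλ = +0.1207 → C = 10.15°
d = R·|Δφ| / |cos C| = 6377·0.57043 / 0.98435 = 3695 km

3695 km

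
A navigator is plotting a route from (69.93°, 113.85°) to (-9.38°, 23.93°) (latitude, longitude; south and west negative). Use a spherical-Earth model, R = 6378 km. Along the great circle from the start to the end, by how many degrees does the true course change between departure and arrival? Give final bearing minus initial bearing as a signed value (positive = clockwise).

At departure: θ₁ = atan2(sin Δλ cos φ₂, cos φ₁ sin φ₂ − sin φ₁ cos φ₂ cos Δλ) = 266.68°
At arrival: θ₂ = atan2(sin Δλ cos φ₁, −cos φ₂ sin φ₁ + sin φ₂ cos φ₁ cos Δλ) = 200.32°
Δθ = θ₂ − θ₁ = -66.4°

-66.4°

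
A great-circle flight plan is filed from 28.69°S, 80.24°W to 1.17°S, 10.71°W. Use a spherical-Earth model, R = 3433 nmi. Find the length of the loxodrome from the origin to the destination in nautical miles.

Δψ = ln[tan(π/4+φ₂/2)/tan(π/4+φ₁/2)] = +0.5027;  Δφ = +0.4803 rad,  Δλ = +1.2135 rad
q = Δφ/Δψ = 0.9556
d = R·√(Δφ² + q²Δλ²) = 3433·1.25513 = 4309 nmi

4309 nmi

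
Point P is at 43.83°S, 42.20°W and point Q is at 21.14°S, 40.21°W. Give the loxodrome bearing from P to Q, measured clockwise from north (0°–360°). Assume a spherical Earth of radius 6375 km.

4.2°

Δψ = ln[tan(π/4+φ₂/2)/tan(π/4+φ₁/2)] = +0.4752
Δλ = +0.0347 rad (taken the short way round)
course = atan2(Δλ, Δψ) = 4.18°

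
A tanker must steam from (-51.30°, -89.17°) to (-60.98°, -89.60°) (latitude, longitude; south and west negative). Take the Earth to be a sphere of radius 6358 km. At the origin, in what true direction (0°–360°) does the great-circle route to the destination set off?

181.2°

N = sin Δλ·cos φ₂ = -0.0036;  D = cos φ₁ sin φ₂ − sin φ₁ cos φ₂ cos Δλ = -0.1682
initial course = atan2(N, D) = 181.24°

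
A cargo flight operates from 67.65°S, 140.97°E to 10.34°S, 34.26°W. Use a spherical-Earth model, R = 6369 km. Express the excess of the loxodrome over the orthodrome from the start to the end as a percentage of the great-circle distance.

Great circle: σ = 1.7791 rad → d_gc = Rσ = 11331.0 km
Rhumb: Δφ = +1.0002, Δλ = -3.0583, Δψ = +1.4403, q = Δφ/Δψ = 0.6945 → d_rh = R√(Δφ²+q²Δλ²) = 14952.4 km
Excess = (14952.4 − 11331.0) / 11331.0 = 3621.4 / 11331.0 = 31.96% ≈ 32.0%

32.0%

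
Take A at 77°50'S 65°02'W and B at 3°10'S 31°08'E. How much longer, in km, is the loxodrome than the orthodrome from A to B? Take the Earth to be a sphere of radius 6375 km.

665 km

Great circle: cos σ = sin φ₁ sin φ₂ + cos φ₁ cos φ₂ cos Δλ,  σ = 1.5394 rad → d_gc = 9813.7 km
Rhumb line: Δψ = +2.1836, q = Δφ/Δψ = 0.5968, d_rh = R√(Δφ²+q²Δλ²) = 10478.4 km
Excess = 10478.4 − 9813.7 = 664.7 ≈ 665 km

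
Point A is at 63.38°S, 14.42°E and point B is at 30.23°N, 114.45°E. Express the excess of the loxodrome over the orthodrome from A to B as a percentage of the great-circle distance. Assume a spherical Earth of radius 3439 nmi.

2.7%

Great circle: σ = 2.1148 rad → d_gc = Rσ = 7272.6 nmi
Rhumb: Δφ = +1.6338, Δλ = +1.7459, Δψ = +1.9954, q = Δφ/Δψ = 0.8188 → d_rh = R√(Δφ²+q²Δλ²) = 7465.6 nmi
Excess = (7465.6 − 7272.6) / 7272.6 = 193.0 / 7272.6 = 2.654% ≈ 2.7%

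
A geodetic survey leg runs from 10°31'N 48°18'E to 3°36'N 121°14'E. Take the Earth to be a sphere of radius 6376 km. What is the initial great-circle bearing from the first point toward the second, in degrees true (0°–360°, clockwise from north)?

θ = atan2( sin Δλ·cos φ₂ ,  cos φ₁ sin φ₂ − sin φ₁ cos φ₂ cos Δλ )
  = atan2(+0.9541, +0.0083) = 89.50°

89.5°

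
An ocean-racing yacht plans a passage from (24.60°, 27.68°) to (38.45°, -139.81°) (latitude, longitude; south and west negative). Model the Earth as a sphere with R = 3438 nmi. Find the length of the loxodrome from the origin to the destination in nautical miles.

Δψ = ln[tan(π/4+φ₂/2)/tan(π/4+φ₁/2)] = +0.2848;  Δφ = +0.2417 rad,  Δλ = -2.9233 rad
q = Δφ/Δψ = 0.8488
d = R·√(Δφ² + q²Δλ²) = 3438·2.49289 = 8571 nmi

8571 nmi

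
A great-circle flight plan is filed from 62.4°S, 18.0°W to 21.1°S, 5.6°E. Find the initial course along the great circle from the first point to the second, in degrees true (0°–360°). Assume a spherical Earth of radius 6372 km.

32.3°

N = sin Δλ·cos φ₂ = +0.3735;  D = cos φ₁ sin φ₂ − sin φ₁ cos φ₂ cos Δλ = +0.5909
initial course = atan2(N, D) = 32.30°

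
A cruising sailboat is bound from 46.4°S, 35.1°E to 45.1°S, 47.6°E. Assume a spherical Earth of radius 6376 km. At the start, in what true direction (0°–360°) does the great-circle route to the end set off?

86.0°

θ = atan2( sin Δλ·cos φ₂ ,  cos φ₁ sin φ₂ − sin φ₁ cos φ₂ cos Δλ )
  = atan2(+0.1528, +0.0106) = 86.04°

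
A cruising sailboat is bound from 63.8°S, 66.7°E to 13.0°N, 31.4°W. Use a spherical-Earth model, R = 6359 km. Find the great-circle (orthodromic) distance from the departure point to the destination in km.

cos σ = sin φ₁ sin φ₂ + cos φ₁ cos φ₂ cos Δλ
      = sin(-63.80°)sin(13.00°) + cos(-63.80°)cos(13.00°)cos(-98.10°) = -0.2625
σ = 105.216° → d = Rσ = 6359·1.83636 = 11677 km

11677 km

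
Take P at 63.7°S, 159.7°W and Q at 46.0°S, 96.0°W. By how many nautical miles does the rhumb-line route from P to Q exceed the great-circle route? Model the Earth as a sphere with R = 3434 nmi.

85 nmi

Great circle: cos σ = sin φ₁ sin φ₂ + cos φ₁ cos φ₂ cos Δλ,  σ = 0.6741 rad → d_gc = 2315.0 nmi
Rhumb line: Δψ = +0.5478, q = Δφ/Δψ = 0.5640, d_rh = R√(Δφ²+q²Δλ²) = 2400.3 nmi
Excess = 2400.3 − 2315.0 = 85.3 ≈ 85 nmi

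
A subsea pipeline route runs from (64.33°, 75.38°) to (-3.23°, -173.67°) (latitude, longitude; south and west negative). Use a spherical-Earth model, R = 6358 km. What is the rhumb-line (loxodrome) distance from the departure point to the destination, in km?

12066 km

Rhumb course C = atan2(Δλ, Δψ) with Δψ = ln[tan(π/4+φ₂/2)/tan(π/4+φ₁/2)] = -1.5355, Δλ = +1.9364 → C = 128.41°
d = R·|Δφ| / |cos C| = 6358·1.17914 / 0.62133 = 12066 km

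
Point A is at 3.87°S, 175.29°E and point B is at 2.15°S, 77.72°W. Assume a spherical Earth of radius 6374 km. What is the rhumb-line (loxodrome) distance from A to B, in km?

Δψ = ln[tan(π/4+φ₂/2)/tan(π/4+φ₁/2)] = +0.0301;  Δφ = +0.0300 rad,  Δλ = +1.8673 rad
q = Δφ/Δψ = 0.9986
d = R·√(Δφ² + q²Δλ²) = 6374·1.86492 = 11887 km

11887 km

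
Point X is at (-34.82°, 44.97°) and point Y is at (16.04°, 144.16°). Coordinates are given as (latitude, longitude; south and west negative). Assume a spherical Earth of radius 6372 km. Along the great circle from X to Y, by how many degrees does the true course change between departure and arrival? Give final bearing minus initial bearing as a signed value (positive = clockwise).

Initial bearing θ₁ = atan2(sin Δλ cos φ₂, cos φ₁ sin φ₂ − sin φ₁ cos φ₂ cos Δλ) = 81.65°
Final bearing θ₂ = (initial bearing from the destination back to the start) + 180° = 57.69°
Δθ = θ₂ − θ₁ = -24.0°

-24.0°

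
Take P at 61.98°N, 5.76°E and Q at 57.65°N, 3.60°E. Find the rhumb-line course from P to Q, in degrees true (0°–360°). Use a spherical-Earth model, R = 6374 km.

194.1°

Meridional parts: M(φ₁)=+1.3882, M(φ₂)=+1.2377 → ΔM = -0.1506;  Δλ = -0.0377 rad
tan C = Δλ / ΔM = +0.2504 → C = 194.06°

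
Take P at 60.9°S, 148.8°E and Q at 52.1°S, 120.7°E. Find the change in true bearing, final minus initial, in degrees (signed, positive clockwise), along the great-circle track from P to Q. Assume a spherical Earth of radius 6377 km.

At departure: θ₁ = atan2(sin Δλ cos φ₂, cos φ₁ sin φ₂ − sin φ₁ cos φ₂ cos Δλ) = 287.23°
At arrival: θ₂ = atan2(sin Δλ cos φ₁, −cos φ₂ sin φ₁ + sin φ₂ cos φ₁ cos Δλ) = 310.87°
Δθ = θ₂ − θ₁ = +23.6°

+23.6°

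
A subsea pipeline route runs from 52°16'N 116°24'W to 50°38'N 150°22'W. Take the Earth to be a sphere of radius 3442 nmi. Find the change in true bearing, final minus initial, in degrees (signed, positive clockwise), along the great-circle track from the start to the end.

At departure: θ₁ = atan2(sin Δλ cos φ₂, cos φ₁ sin φ₂ − sin φ₁ cos φ₂ cos Δλ) = 279.15°
At arrival: θ₂ = atan2(sin Δλ cos φ₁, −cos φ₂ sin φ₁ + sin φ₂ cos φ₁ cos Δλ) = 252.28°
Δθ = θ₂ − θ₁ = -26.9°

-26.9°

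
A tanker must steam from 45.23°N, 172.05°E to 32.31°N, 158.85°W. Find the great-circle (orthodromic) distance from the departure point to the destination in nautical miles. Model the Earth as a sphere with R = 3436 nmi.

1553 nmi

cos σ = sin φ₁ sin φ₂ + cos φ₁ cos φ₂ cos Δλ
      = sin(45.23°)sin(32.31°) + cos(45.23°)cos(32.31°)cos(29.10°) = 0.8995
σ = 25.901° → d = Rσ = 3436·0.45206 = 1553 nmi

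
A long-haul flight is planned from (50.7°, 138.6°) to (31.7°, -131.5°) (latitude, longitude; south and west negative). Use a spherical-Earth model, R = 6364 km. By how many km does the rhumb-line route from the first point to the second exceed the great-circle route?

394 km

Great circle: cos σ = sin φ₁ sin φ₂ + cos φ₁ cos φ₂ cos Δλ,  σ = 1.1510 rad → d_gc = 7325.0 km
Rhumb line: Δψ = -0.4460, q = Δφ/Δψ = 0.7436, d_rh = R√(Δφ²+q²Δλ²) = 7719.2 km
Excess = 7719.2 − 7325.0 = 394.2 ≈ 394 km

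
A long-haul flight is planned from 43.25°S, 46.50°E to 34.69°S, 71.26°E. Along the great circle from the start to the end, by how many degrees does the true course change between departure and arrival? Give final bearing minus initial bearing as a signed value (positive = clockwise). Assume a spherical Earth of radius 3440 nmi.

-15.8°

Initial bearing θ₁ = atan2(sin Δλ cos φ₂, cos φ₁ sin φ₂ − sin φ₁ cos φ₂ cos Δλ) = 74.26°
Final bearing θ₂ = (initial bearing from the destination back to the start) + 180° = 58.50°
Δθ = θ₂ − θ₁ = -15.8°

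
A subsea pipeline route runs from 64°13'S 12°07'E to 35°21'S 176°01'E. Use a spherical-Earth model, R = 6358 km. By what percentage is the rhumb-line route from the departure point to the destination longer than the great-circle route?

Great circle: σ = 1.3897 rad → d_gc = Rσ = 8835.7 km
Rhumb: Δφ = +0.5038, Δλ = +2.8606, Δψ = +0.8143, q = Δφ/Δψ = 0.6187 → d_rh = R√(Δφ²+q²Δλ²) = 11700.5 km
Excess = (11700.5 − 8835.7) / 8835.7 = 2864.8 / 8835.7 = 32.42% ≈ 32.4%

32.4%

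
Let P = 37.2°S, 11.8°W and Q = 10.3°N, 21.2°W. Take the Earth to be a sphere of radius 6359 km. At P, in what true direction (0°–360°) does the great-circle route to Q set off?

θ = atan2( sin Δλ·cos φ₂ ,  cos φ₁ sin φ₂ − sin φ₁ cos φ₂ cos Δλ )
  = atan2(-0.1607, +0.7293) = 347.57°

347.6°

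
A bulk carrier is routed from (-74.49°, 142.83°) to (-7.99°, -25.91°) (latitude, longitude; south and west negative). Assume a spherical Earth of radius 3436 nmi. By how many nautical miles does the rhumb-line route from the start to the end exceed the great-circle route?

1655 nmi

Great circle: cos σ = sin φ₁ sin φ₂ + cos φ₁ cos φ₂ cos Δλ,  σ = 1.6969 rad → d_gc = 5830.57 nmi
Rhumb line: Δψ = +1.8539, q = Δφ/Δψ = 0.6261, d_rh = R√(Δφ²+q²Δλ²) = 7486.05 nmi
Excess = 7486.05 − 5830.57 = 1655.48 ≈ 1655 nmi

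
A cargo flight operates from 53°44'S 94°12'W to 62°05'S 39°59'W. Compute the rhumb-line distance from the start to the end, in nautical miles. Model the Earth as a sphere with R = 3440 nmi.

Δψ = ln[tan(π/4+φ₂/2)/tan(π/4+φ₁/2)] = -0.2758;  Δφ = -0.1457 rad,  Δλ = +0.9463 rad
q = Δφ/Δψ = 0.5284
d = R·√(Δφ² + q²Δλ²) = 3440·0.52081 = 1792 nmi

1792 nmi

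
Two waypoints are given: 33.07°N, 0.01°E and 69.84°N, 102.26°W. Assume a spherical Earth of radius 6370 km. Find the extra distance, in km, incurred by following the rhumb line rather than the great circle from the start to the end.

689 km

Great circle: cos σ = sin φ₁ sin φ₂ + cos φ₁ cos φ₂ cos Δλ,  σ = 1.1031 rad → d_gc = 7026.6 km
Rhumb line: Δψ = +1.1151, q = Δφ/Δψ = 0.5755, d_rh = R√(Δφ²+q²Δλ²) = 7715.7 km
Excess = 7715.7 − 7026.6 = 689.1 ≈ 689 km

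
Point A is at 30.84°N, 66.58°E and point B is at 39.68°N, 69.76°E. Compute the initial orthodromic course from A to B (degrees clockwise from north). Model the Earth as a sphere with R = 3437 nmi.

15.5°

θ = atan2( sin Δλ·cos φ₂ ,  cos φ₁ sin φ₂ − sin φ₁ cos φ₂ cos Δλ )
  = atan2(+0.0427, +0.1543) = 15.47°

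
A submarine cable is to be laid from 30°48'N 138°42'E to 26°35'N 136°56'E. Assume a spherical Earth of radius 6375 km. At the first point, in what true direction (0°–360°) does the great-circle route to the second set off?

θ = atan2( sin Δλ·cos φ₂ ,  cos φ₁ sin φ₂ − sin φ₁ cos φ₂ cos Δλ )
  = atan2(-0.0276, -0.0733) = 200.61°

200.6°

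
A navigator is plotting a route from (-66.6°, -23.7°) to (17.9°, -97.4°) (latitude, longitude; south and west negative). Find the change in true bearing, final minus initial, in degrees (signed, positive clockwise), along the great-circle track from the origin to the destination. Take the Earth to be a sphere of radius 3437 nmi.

+45.3°

At departure: θ₁ = atan2(sin Δλ cos φ₂, cos φ₁ sin φ₂ − sin φ₁ cos φ₂ cos Δλ) = 291.90°
At arrival: θ₂ = atan2(sin Δλ cos φ₁, −cos φ₂ sin φ₁ + sin φ₂ cos φ₁ cos Δλ) = 337.22°
Δθ = θ₂ − θ₁ = +45.3°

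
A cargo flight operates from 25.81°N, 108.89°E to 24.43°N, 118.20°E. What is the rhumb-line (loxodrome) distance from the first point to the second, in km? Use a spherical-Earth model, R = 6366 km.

949 km

Δψ = ln[tan(π/4+φ₂/2)/tan(π/4+φ₁/2)] = -0.0266;  Δφ = -0.0241 rad,  Δλ = +0.1625 rad
q = Δφ/Δψ = 0.9054
d = R·√(Δφ² + q²Δλ²) = 6366·0.14908 = 949 km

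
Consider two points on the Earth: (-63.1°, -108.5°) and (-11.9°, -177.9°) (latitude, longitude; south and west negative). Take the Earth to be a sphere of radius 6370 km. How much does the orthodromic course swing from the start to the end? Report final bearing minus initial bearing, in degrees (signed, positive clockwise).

+50.1°

At departure: θ₁ = atan2(sin Δλ cos φ₂, cos φ₁ sin φ₂ − sin φ₁ cos φ₂ cos Δλ) = 283.13°
At arrival: θ₂ = atan2(sin Δλ cos φ₁, −cos φ₂ sin φ₁ + sin φ₂ cos φ₁ cos Δλ) = 333.24°
Δθ = θ₂ − θ₁ = +50.1°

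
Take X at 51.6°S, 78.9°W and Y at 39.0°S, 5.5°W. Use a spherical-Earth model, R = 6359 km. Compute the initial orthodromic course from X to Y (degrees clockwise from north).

N = sin Δλ·cos φ₂ = +0.7448;  D = cos φ₁ sin φ₂ − sin φ₁ cos φ₂ cos Δλ = -0.2169
initial course = atan2(N, D) = 106.24°

106.2°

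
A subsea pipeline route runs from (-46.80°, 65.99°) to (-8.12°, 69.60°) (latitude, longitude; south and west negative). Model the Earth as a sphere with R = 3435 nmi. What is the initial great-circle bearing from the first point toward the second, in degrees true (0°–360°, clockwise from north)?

5.7°

θ = atan2( sin Δλ·cos φ₂ ,  cos φ₁ sin φ₂ − sin φ₁ cos φ₂ cos Δλ )
  = atan2(+0.0623, +0.6235) = 5.71°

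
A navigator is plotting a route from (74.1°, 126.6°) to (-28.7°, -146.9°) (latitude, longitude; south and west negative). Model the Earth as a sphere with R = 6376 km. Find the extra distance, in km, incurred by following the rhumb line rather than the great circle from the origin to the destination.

404 km

Great circle: cos σ = sin φ₁ sin φ₂ + cos φ₁ cos φ₂ cos Δλ,  σ = 2.0344 rad → d_gc = 12971.4 km
Rhumb line: Δψ = -2.4919, q = Δφ/Δψ = 0.7200, d_rh = R√(Δφ²+q²Δλ²) = 13375.6 km
Excess = 13375.6 − 12971.4 = 404.2 ≈ 404 km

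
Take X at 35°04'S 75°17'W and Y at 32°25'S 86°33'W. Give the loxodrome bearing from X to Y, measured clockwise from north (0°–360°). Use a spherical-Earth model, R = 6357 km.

Δψ = ln[tan(π/4+φ₂/2)/tan(π/4+φ₁/2)] = +0.0556
Δλ = -0.1966 rad (taken the short way round)
course = atan2(Δλ, Δψ) = 285.80°

285.8°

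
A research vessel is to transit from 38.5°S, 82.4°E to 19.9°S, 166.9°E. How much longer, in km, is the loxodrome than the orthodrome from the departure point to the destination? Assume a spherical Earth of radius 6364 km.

Great circle: cos σ = sin φ₁ sin φ₂ + cos φ₁ cos φ₂ cos Δλ,  σ = 1.2845 rad → d_gc = 8174.4 km
Rhumb line: Δψ = +0.3746, q = Δφ/Δψ = 0.8667, d_rh = R√(Δφ²+q²Δλ²) = 8392.4 km
Excess = 8392.4 − 8174.4 = 218.0 ≈ 218 km

218 km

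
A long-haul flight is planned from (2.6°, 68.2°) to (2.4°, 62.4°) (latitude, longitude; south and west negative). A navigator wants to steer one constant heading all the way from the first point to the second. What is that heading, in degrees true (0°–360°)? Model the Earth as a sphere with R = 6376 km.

Δψ = ln[tan(π/4+φ₂/2)/tan(π/4+φ₁/2)] = -0.0035
Δλ = -0.1012 rad (taken the short way round)
course = atan2(Δλ, Δψ) = 268.02°

268.0°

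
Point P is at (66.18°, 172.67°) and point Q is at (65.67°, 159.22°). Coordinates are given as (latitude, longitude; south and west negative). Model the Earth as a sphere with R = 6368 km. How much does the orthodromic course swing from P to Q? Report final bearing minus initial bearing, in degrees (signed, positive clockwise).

At departure: θ₁ = atan2(sin Δλ cos φ₂, cos φ₁ sin φ₂ − sin φ₁ cos φ₂ cos Δλ) = 270.86°
At arrival: θ₂ = atan2(sin Δλ cos φ₁, −cos φ₂ sin φ₁ + sin φ₂ cos φ₁ cos Δλ) = 258.57°
Δθ = θ₂ − θ₁ = -12.3°

-12.3°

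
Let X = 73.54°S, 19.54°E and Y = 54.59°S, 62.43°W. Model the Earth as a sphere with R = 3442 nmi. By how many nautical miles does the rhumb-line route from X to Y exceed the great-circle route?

162 nmi

Great circle: cos σ = sin φ₁ sin φ₂ + cos φ₁ cos φ₂ cos Δλ,  σ = 0.6359 rad → d_gc = 2188.64 nmi
Rhumb line: Δψ = +0.7917, q = Δφ/Δψ = 0.4178, d_rh = R√(Δφ²+q²Δλ²) = 2351.13 nmi
Excess = 2351.13 − 2188.64 = 162.49 ≈ 162 nmi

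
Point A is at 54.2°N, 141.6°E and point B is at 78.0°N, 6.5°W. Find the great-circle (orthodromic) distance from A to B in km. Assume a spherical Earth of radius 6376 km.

5159 km

Haversine: a = sin²(Δφ/2)+cos φ₁ cos φ₂ sin²(Δλ/2) = 0.15496;  σ = 2·atan2(√a,√(1−a))
σ = 46.363° → d = Rσ = 6376·0.80918 = 5159 km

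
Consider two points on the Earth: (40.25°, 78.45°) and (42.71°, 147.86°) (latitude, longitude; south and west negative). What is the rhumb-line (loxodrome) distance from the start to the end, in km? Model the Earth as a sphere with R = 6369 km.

Δψ = ln[tan(π/4+φ₂/2)/tan(π/4+φ₁/2)] = +0.0573;  Δφ = +0.0429 rad,  Δλ = +1.2114 rad
q = Δφ/Δψ = 0.7490
d = R·√(Δφ² + q²Δλ²) = 6369·0.90843 = 5786 km

5786 km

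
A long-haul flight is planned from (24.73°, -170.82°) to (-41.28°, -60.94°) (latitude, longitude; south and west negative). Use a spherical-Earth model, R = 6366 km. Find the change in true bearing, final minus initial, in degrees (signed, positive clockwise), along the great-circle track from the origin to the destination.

Initial bearing θ₁ = atan2(sin Δλ cos φ₂, cos φ₁ sin φ₂ − sin φ₁ cos φ₂ cos Δλ) = 124.86°
Final bearing θ₂ = (initial bearing from the destination back to the start) + 180° = 97.38°
Δθ = θ₂ − θ₁ = -27.5°

-27.5°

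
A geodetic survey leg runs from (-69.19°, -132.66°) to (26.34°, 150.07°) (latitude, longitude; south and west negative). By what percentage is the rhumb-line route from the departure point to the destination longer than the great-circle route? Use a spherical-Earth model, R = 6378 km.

2.1%

Great circle: σ = 1.9226 rad → d_gc = Rσ = 12262.4 km
Rhumb: Δφ = +1.6673, Δλ = -1.3486, Δψ = +2.1717, q = Δφ/Δψ = 0.7678 → d_rh = R√(Δφ²+q²Δλ²) = 12517.8 km
Excess = (12517.8 − 12262.4) / 12262.4 = 255.4 / 12262.4 = 2.08% ≈ 2.1%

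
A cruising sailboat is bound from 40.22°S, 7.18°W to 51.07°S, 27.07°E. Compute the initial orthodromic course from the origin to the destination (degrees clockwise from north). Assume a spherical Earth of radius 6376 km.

126.2°

N = sin Δλ·cos φ₂ = +0.3536;  D = cos φ₁ sin φ₂ − sin φ₁ cos φ₂ cos Δλ = -0.2586
initial course = atan2(N, D) = 126.18°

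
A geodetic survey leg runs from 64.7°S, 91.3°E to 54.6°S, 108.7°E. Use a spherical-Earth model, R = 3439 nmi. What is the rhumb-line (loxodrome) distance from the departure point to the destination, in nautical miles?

Rhumb course C = atan2(Δλ, Δψ) with Δψ = ln[tan(π/4+φ₂/2)/tan(π/4+φ₁/2)] = +0.3520, Δλ = +0.3037 → C = 40.79°
d = R·|Δφ| / |cos C| = 3439·0.17628 / 0.75717 = 801 nmi

801 nmi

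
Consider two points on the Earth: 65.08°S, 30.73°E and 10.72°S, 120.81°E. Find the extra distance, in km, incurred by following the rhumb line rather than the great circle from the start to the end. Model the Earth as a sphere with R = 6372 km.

463 km

Great circle: cos σ = sin φ₁ sin φ₂ + cos φ₁ cos φ₂ cos Δλ,  σ = 1.4019 rad → d_gc = 8932.8 km
Rhumb line: Δψ = +1.3216, q = Δφ/Δψ = 0.7179, d_rh = R√(Δφ²+q²Δλ²) = 9395.4 km
Excess = 9395.4 − 8932.8 = 462.6 ≈ 463 km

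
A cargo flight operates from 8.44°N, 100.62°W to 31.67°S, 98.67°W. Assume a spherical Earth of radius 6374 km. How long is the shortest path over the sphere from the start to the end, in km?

4467 km

Haversine: a = sin²(Δφ/2)+cos φ₁ cos φ₂ sin²(Δλ/2) = 0.11784;  σ = 2·atan2(√a,√(1−a))
σ = 40.153° → d = Rσ = 6374·0.70081 = 4467 km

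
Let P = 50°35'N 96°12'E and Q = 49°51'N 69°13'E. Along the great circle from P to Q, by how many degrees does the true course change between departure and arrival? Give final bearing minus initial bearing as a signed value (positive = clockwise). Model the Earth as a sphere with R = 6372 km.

-20.9°

At departure: θ₁ = atan2(sin Δλ cos φ₂, cos φ₁ sin φ₂ − sin φ₁ cos φ₂ cos Δλ) = 278.06°
At arrival: θ₂ = atan2(sin Δλ cos φ₁, −cos φ₂ sin φ₁ + sin φ₂ cos φ₁ cos Δλ) = 257.17°
Δθ = θ₂ − θ₁ = -20.9°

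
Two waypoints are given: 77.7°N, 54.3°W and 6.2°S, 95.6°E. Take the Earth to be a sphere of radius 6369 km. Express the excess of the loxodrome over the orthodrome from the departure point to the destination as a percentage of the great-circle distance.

18.0%

Great circle: σ = 1.8637 rad → d_gc = Rσ = 11870.0 km
Rhumb: Δφ = -1.4643, Δλ = +2.6162, Δψ = -2.3363, q = Δφ/Δψ = 0.6268 → d_rh = R√(Δφ²+q²Δλ²) = 14001.8 km
Excess = (14001.8 − 11870.0) / 11870.0 = 2131.8 / 11870.0 = 17.96% ≈ 18.0%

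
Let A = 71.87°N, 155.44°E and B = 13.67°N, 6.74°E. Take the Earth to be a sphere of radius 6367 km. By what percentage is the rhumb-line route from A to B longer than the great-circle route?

20.9%

Great circle: σ = 1.6046 rad → d_gc = Rσ = 10216.2 km
Rhumb: Δφ = -1.0158, Δλ = -2.5953, Δψ = -1.5945, q = Δφ/Δψ = 0.6370 → d_rh = R√(Δφ²+q²Δλ²) = 12354.7 km
Excess = (12354.7 − 10216.2) / 10216.2 = 2138.5 / 10216.2 = 20.93% ≈ 20.9%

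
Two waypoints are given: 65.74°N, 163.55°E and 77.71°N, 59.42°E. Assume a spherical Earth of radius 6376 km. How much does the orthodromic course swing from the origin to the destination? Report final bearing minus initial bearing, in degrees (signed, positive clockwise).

-101.5°

At departure: θ₁ = atan2(sin Δλ cos φ₂, cos φ₁ sin φ₂ − sin φ₁ cos φ₂ cos Δλ) = 335.30°
At arrival: θ₂ = atan2(sin Δλ cos φ₁, −cos φ₂ sin φ₁ + sin φ₂ cos φ₁ cos Δλ) = 233.76°
Δθ = θ₂ − θ₁ = -101.5°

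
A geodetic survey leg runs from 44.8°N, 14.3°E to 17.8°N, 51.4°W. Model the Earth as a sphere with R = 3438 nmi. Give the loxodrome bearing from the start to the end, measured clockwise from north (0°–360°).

Δψ = ln[tan(π/4+φ₂/2)/tan(π/4+φ₁/2)] = -0.5607
Δλ = -1.1467 rad (taken the short way round)
course = atan2(Δλ, Δψ) = 243.94°

243.9°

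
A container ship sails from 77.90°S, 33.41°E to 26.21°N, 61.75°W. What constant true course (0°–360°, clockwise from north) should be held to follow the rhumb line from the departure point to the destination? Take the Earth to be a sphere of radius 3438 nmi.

328.6°

Meridional parts: M(φ₁)=-2.2444, M(φ₂)=+0.4743 → ΔM = +2.7187;  Δλ = -1.6609 rad
tan C = Δλ / ΔM = -0.6109 → C = 328.58°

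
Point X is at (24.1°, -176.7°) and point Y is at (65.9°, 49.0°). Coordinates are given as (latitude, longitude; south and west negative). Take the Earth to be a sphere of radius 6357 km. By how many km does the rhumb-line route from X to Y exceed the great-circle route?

Great circle: cos σ = sin φ₁ sin φ₂ + cos φ₁ cos φ₂ cos Δλ,  σ = 1.4581 rad → d_gc = 9269.4 km
Rhumb line: Δψ = +1.1107, q = Δφ/Δψ = 0.6569, d_rh = R√(Δφ²+q²Δλ²) = 10830.8 km
Excess = 10830.8 − 9269.4 = 1561.4 ≈ 1561 km

1561 km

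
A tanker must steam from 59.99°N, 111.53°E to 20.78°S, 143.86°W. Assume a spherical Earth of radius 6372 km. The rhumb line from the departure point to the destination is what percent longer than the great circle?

Great circle: σ = 2.0099 rad → d_gc = Rσ = 12807.4 km
Rhumb: Δφ = -1.4097, Δλ = +1.8258, Δψ = -1.6875, q = Δφ/Δψ = 0.8354 → d_rh = R√(Δφ²+q²Δλ²) = 13234.1 km
Excess = (13234.1 − 12807.4) / 12807.4 = 426.7 / 12807.4 = 3.33% ≈ 3.3%

3.3%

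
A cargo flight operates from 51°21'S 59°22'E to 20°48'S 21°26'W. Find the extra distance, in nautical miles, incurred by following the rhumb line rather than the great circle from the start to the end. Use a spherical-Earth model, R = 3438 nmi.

Great circle: cos σ = sin φ₁ sin φ₂ + cos φ₁ cos φ₂ cos Δλ,  σ = 1.1911 rad → d_gc = 4094.9 nmi
Rhumb line: Δψ = +0.6766, q = Δφ/Δψ = 0.7881, d_rh = R√(Δφ²+q²Δλ²) = 4237.8 nmi
Excess = 4237.8 − 4094.9 = 142.9 ≈ 143 nmi

143 nmi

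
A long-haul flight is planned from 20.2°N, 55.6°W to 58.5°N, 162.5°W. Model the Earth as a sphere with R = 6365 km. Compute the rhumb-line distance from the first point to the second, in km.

9743 km

Rhumb course C = atan2(Δλ, Δψ) with Δψ = ln[tan(π/4+φ₂/2)/tan(π/4+φ₁/2)] = +0.9056, Δλ = -1.8658 → C = 295.89°
d = R·|Δφ| / |cos C| = 6365·0.66846 / 0.43668 = 9743 km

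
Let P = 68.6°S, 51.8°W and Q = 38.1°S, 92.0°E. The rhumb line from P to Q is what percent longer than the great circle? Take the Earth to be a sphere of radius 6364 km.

Great circle: σ = 1.2209 rad → d_gc = Rσ = 7769.9 km
Rhumb: Δφ = +0.5323, Δλ = +2.5098, Δψ = +0.9461, q = Δφ/Δψ = 0.5627 → d_rh = R√(Δφ²+q²Δλ²) = 9604.5 km
Excess = (9604.5 − 7769.9) / 7769.9 = 1834.6 / 7769.9 = 23.61% ≈ 23.6%

23.6%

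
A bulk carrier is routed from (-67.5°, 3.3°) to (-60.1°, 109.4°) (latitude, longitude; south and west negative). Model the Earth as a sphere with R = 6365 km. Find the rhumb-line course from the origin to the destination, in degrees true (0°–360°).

Meridional parts: M(φ₁)=-1.6149, M(φ₂)=-1.3205 → ΔM = +0.2944;  Δλ = +1.8518 rad
tan C = Δλ / ΔM = +6.2893 → C = 80.97°

81.0°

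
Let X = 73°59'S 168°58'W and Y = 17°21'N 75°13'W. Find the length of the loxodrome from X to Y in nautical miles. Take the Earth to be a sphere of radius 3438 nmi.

Δψ = ln[tan(π/4+φ₂/2)/tan(π/4+φ₁/2)] = +2.2688;  Δφ = +1.5941 rad,  Δλ = +1.6362 rad
q = Δφ/Δψ = 0.7026
d = R·√(Δφ² + q²Δλ²) = 3438·1.96539 = 6757 nmi

6757 nmi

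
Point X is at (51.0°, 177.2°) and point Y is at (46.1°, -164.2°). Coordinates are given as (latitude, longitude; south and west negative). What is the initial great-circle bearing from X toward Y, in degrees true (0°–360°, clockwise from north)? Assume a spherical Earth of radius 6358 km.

N = sin Δλ·cos φ₂ = +0.2212;  D = cos φ₁ sin φ₂ − sin φ₁ cos φ₂ cos Δλ = -0.0573
initial course = atan2(N, D) = 104.52°

104.5°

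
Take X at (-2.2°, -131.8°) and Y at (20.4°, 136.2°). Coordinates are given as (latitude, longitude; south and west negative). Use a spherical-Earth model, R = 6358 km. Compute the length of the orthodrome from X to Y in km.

cos σ = sin φ₁ sin φ₂ + cos φ₁ cos φ₂ cos Δλ
      = sin(-2.20°)sin(20.40°) + cos(-2.20°)cos(20.40°)cos(-92.00°) = -0.0461
σ = 92.640° → d = Rσ = 6358·1.61688 = 10280 km

10280 km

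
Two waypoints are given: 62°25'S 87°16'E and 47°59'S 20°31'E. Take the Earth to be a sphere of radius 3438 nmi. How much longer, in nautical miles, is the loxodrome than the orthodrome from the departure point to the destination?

95 nmi

Great circle: cos σ = sin φ₁ sin φ₂ + cos φ₁ cos φ₂ cos Δλ,  σ = 0.6748 rad → d_gc = 2319.9 nmi
Rhumb line: Δψ = +0.4476, q = Δφ/Δψ = 0.5629, d_rh = R√(Δφ²+q²Δλ²) = 2415.1 nmi
Excess = 2415.1 − 2319.9 = 95.2 ≈ 95 nmi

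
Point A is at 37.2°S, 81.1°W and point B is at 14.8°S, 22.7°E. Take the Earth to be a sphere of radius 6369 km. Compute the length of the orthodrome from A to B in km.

10191 km

cos σ = sin φ₁ sin φ₂ + cos φ₁ cos φ₂ cos Δλ
      = sin(-37.20°)sin(-14.80°) + cos(-37.20°)cos(-14.80°)cos(103.80°) = -0.0293
σ = 91.676° → d = Rσ = 6369·1.60005 = 10191 km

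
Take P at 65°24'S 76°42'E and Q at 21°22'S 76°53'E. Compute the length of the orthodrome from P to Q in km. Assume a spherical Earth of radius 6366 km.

4892 km

cos σ = sin φ₁ sin φ₂ + cos φ₁ cos φ₂ cos Δλ
      = sin(-65.40°)sin(-21.37°) + cos(-65.40°)cos(-21.37°)cos(0.18°) = 0.7189
σ = 44.033° → d = Rσ = 6366·0.76853 = 4892 km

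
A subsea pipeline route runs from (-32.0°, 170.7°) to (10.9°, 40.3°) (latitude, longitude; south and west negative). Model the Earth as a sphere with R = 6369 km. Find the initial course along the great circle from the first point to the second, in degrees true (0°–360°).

N = sin Δλ·cos φ₂ = -0.7478;  D = cos φ₁ sin φ₂ − sin φ₁ cos φ₂ cos Δλ = -0.1769
initial course = atan2(N, D) = 256.69°

256.7°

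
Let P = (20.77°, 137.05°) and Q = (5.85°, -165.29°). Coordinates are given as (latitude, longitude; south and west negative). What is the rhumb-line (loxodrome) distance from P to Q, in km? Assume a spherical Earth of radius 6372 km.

6438 km

Δψ = ln[tan(π/4+φ₂/2)/tan(π/4+φ₁/2)] = -0.2684;  Δφ = -0.2604 rad,  Δλ = +1.0064 rad
q = Δφ/Δψ = 0.9701
d = R·√(Δφ² + q²Δλ²) = 6372·1.01038 = 6438 km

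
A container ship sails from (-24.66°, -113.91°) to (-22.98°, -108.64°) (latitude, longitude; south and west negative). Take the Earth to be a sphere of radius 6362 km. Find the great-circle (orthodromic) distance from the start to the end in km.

Haversine: a = sin²(Δφ/2)+cos φ₁ cos φ₂ sin²(Δλ/2) = 0.00198;  σ = 2·atan2(√a,√(1−a))
σ = 5.105° → d = Rσ = 6362·0.08910 = 567 km

567 km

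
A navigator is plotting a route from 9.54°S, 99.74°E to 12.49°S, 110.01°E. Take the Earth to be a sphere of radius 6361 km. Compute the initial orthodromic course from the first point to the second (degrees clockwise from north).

107.3°

θ = atan2( sin Δλ·cos φ₂ ,  cos φ₁ sin φ₂ − sin φ₁ cos φ₂ cos Δλ )
  = atan2(+0.1741, -0.0541) = 107.25°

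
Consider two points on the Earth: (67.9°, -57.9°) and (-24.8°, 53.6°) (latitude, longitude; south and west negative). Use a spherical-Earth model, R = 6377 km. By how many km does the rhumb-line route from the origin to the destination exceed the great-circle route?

670 km

Great circle: cos σ = sin φ₁ sin φ₂ + cos φ₁ cos φ₂ cos Δλ,  σ = 2.1104 rad → d_gc = 13458.1 km
Rhumb line: Δψ = -2.0803, q = Δφ/Δψ = 0.7777, d_rh = R√(Δφ²+q²Δλ²) = 14128.1 km
Excess = 14128.1 − 13458.1 = 670.0 ≈ 670 km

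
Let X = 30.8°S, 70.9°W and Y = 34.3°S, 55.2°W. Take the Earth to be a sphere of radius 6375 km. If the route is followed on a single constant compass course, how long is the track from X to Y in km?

Δψ = ln[tan(π/4+φ₂/2)/tan(π/4+φ₁/2)] = -0.0725;  Δφ = -0.0611 rad,  Δλ = +0.2740 rad
q = Δφ/Δψ = 0.8427
d = R·√(Δφ² + q²Δλ²) = 6375·0.23885 = 1523 km

1523 km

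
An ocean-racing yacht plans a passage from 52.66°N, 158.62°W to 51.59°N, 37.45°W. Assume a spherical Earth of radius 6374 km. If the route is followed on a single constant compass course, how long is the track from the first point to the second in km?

8276 km

Δψ = ln[tan(π/4+φ₂/2)/tan(π/4+φ₁/2)] = -0.0304;  Δφ = -0.0187 rad,  Δλ = +2.1148 rad
q = Δφ/Δψ = 0.6139
d = R·√(Δφ² + q²Δλ²) = 6374·1.29842 = 8276 km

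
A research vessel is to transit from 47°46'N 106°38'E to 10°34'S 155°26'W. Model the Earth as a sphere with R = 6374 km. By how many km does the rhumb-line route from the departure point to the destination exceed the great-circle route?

Great circle: cos σ = sin φ₁ sin φ₂ + cos φ₁ cos φ₂ cos Δλ,  σ = 1.7998 rad → d_gc = 11471.7 km
Rhumb line: Δψ = -1.1369, q = Δφ/Δψ = 0.8955, d_rh = R√(Δφ²+q²Δλ²) = 11717.8 km
Excess = 11717.8 − 11471.7 = 246.1 ≈ 246 km

246 km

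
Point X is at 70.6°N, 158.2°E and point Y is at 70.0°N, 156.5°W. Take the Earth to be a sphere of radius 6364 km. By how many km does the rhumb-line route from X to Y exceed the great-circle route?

Great circle: cos σ = sin φ₁ sin φ₂ + cos φ₁ cos φ₂ cos Δλ,  σ = 0.2605 rad → d_gc = 1658.1 km
Rhumb line: Δψ = -0.0311, q = Δφ/Δψ = 0.3371, d_rh = R√(Δφ²+q²Δλ²) = 1697.3 km
Excess = 1697.3 − 1658.1 = 39.2 ≈ 39 km

39 km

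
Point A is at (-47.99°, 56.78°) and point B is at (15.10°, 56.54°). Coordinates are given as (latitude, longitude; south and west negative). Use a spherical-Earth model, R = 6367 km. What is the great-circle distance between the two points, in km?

cos σ = sin φ₁ sin φ₂ + cos φ₁ cos φ₂ cos Δλ
      = sin(-47.99°)sin(15.10°) + cos(-47.99°)cos(15.10°)cos(-0.24°) = 0.4526
σ = 63.090° → d = Rσ = 6367·1.10113 = 7011 km

7011 km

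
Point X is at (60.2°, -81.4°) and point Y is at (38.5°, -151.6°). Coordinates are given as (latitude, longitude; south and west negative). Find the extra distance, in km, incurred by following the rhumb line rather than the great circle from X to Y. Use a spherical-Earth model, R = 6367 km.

211 km

Great circle: cos σ = sin φ₁ sin φ₂ + cos φ₁ cos φ₂ cos Δλ,  σ = 0.8340 rad → d_gc = 5309.9 km
Rhumb line: Δψ = -0.5949, q = Δφ/Δψ = 0.6367, d_rh = R√(Δφ²+q²Δλ²) = 5521.2 km
Excess = 5521.2 − 5309.9 = 211.3 ≈ 211 km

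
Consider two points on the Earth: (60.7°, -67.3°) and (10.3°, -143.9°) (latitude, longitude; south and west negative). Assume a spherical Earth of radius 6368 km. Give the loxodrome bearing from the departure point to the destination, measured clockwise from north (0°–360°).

229.0°

Meridional parts: M(φ₁)=+1.3417, M(φ₂)=+0.1807 → ΔM = -1.1609;  Δλ = -1.3369 rad
tan C = Δλ / ΔM = +1.1516 → C = 229.03°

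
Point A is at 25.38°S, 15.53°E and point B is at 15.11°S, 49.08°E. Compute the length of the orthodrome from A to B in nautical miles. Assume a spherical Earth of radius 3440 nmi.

1981 nmi

Haversine: a = sin²(Δφ/2)+cos φ₁ cos φ₂ sin²(Δλ/2) = 0.08067;  σ = 2·atan2(√a,√(1−a))
σ = 33.001° → d = Rσ = 3440·0.57597 = 1981 nmi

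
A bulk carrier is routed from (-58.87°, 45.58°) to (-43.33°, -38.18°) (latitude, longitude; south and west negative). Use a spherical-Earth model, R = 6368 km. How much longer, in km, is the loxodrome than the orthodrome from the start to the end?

348 km

Great circle: cos σ = sin φ₁ sin φ₂ + cos φ₁ cos φ₂ cos Δλ,  σ = 0.8915 rad → d_gc = 5677.0 km
Rhumb line: Δψ = +0.4374, q = Δφ/Δψ = 0.6200, d_rh = R√(Δφ²+q²Δλ²) = 6025.0 km
Excess = 6025.0 − 5677.0 = 348.0 ≈ 348 km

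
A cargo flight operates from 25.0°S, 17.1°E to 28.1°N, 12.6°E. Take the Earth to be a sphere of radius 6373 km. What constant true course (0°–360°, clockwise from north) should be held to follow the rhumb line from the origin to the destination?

Meridional parts: M(φ₁)=-0.4509, M(φ₂)=+0.5114 → ΔM = +0.9622;  Δλ = -0.0785 rad
tan C = Δλ / ΔM = -0.0816 → C = 355.33°

355.3°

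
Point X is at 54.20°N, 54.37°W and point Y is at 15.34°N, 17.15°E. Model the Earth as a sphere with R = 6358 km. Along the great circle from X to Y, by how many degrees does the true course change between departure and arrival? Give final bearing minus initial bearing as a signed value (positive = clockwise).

At departure: θ₁ = atan2(sin Δλ cos φ₂, cos φ₁ sin φ₂ − sin φ₁ cos φ₂ cos Δλ) = 95.82°
At arrival: θ₂ = atan2(sin Δλ cos φ₁, −cos φ₂ sin φ₁ + sin φ₂ cos φ₁ cos Δλ) = 142.88°
Δθ = θ₂ − θ₁ = +47.1°

+47.1°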